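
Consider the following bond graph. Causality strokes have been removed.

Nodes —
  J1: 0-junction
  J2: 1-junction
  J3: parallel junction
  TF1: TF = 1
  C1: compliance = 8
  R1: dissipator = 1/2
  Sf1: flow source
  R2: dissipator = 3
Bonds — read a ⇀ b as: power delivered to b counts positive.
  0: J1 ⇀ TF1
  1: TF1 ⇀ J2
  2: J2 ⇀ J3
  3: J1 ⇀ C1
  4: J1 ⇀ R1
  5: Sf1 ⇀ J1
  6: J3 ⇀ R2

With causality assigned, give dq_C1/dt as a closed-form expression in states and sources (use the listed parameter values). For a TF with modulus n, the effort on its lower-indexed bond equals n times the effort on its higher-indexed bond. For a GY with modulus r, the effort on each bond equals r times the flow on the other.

bond 5 stroke at Sf1  (Sf1: flow source, stroke at near end)
bond 3 stroke at J1  (prefer integral on C1)
bond 0 stroke at TF1  (J1 effort already set via bond 3)
bond 4 stroke at R1  (J1: bond 3 brought effort, rest push out)
bond 1 stroke at J2  (TF1: transformer flips bond 0)
bond 2 stroke at J3  (only one flow-in slot at J2)
bond 6 stroke at R2  (common-e at J3 fixed by 2)

dq_C1/dt = F_Sf1 - 7*q_C1/24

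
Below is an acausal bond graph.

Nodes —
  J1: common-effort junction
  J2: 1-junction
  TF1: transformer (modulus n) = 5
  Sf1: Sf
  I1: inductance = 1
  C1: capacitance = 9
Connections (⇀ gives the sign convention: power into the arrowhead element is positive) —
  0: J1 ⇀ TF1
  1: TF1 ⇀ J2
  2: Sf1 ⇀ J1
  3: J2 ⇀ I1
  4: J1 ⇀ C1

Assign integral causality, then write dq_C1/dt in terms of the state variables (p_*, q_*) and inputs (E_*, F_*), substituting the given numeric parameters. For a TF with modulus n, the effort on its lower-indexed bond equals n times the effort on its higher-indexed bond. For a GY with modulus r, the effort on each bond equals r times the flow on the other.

bond 2 stroke→Sf1  (Sf1: flow source, stroke at near end)
bond 3 stroke→I1  (I1 integral (f out))
bond 1 stroke→J2  (common-f at J2 fixed by 3)
bond 0 stroke→TF1  (TF TF1: opposite of bond 1)
bond 4 stroke→J1  (closing 0-jn rule on J1)

dq_C1/dt = F_Sf1 - p_I1/5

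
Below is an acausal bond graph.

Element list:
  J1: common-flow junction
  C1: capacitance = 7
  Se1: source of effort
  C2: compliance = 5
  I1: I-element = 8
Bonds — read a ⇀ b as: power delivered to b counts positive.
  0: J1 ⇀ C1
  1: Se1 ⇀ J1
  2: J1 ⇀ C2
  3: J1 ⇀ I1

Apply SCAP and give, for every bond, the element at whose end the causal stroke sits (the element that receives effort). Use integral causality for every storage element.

β1 stroke at J1  (Se1 fixes effort; stroke away)
β0 stroke at J1  (C1 outputs effort q/C1)
β2 stroke at J1  (prefer integral on C2)
β3 stroke at I1  (J1: last free bond brings flow in)

β0 stroke at J1
β1 stroke at J1
β2 stroke at J1
β3 stroke at I1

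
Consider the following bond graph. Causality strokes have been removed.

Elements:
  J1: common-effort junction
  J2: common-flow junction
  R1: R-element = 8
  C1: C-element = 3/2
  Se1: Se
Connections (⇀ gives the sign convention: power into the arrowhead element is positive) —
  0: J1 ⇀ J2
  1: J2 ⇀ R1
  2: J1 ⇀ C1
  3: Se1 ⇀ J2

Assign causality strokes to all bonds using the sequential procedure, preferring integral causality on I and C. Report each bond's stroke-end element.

b0 →J2
b1 →R1
b2 →J1
b3 →J2

#3 stroke→J2  (Se1: effort source, stroke at far end)
#2 stroke→J1  (prefer integral on C1)
#0 stroke→J2  (common-e at J1 fixed by 2)
#1 stroke→R1  (closing 1-jn rule on J2)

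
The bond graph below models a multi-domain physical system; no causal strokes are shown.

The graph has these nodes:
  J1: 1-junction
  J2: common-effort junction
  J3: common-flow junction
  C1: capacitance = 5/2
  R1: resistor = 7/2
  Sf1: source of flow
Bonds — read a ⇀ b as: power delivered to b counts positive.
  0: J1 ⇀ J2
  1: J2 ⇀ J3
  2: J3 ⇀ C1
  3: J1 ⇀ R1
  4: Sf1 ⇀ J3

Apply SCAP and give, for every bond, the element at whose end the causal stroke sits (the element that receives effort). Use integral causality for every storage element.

#0 stroke→J2
#1 stroke→J3
#2 stroke→J3
#3 stroke→J1
#4 stroke→Sf1

bond 4 |Sf1  (Sf1 fixes flow; stroke at Sf1)
bond 1 |J3  (J3 flow already set via bond 4)
bond 2 |J3  (J3: bond 4 brought flow, rest push out)
bond 0 |J2  (J2: last free bond brings effort in)
bond 3 |J1  (common-f at J1 fixed by 0)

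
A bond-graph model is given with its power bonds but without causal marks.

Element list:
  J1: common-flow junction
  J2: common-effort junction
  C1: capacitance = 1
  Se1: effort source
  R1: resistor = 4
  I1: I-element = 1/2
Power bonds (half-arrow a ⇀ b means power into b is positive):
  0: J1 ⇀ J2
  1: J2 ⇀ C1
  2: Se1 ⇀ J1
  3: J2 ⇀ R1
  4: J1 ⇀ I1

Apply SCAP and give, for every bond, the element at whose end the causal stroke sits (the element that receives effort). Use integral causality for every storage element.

#0 |J1
#1 |J2
#2 |J1
#3 |R1
#4 |I1

b2 stroke at J1  (source Se1 imposes e)
b1 stroke at J2  (C1: C, integral causality)
b0 stroke at J1  (J2: bond 1 brought effort, rest push out)
b3 stroke at R1  (J2: bond 1 brought effort, rest push out)
b4 stroke at I1  (closing 1-jn rule on J1)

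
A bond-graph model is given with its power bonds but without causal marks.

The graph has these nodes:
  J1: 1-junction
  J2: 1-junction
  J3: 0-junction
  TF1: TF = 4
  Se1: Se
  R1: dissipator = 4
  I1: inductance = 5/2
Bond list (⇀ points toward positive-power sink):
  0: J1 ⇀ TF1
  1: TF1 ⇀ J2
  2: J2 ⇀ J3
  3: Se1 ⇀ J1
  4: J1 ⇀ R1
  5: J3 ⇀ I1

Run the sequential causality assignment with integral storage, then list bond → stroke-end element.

b3 |J1  (Se1 fixes effort; stroke away)
b5 |I1  (I1 integral (f out))
b2 |J3  (J3: last free bond brings effort in)
b1 |J2  (J2: bond 2 brought flow, rest push out)
b0 |TF1  (through TF1, causality passes straight; one stroke at TF1)
b4 |J1  (J1 flow already set via bond 0)

b0 stroke→TF1
b1 stroke→J2
b2 stroke→J3
b3 stroke→J1
b4 stroke→J1
b5 stroke→I1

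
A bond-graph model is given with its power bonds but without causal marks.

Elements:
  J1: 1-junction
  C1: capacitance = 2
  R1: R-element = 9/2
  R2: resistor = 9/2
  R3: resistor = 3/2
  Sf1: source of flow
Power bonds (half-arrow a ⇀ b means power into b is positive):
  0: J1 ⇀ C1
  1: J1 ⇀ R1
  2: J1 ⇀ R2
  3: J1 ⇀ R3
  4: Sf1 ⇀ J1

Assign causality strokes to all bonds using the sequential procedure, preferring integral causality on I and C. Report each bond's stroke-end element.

β4 stroke→Sf1  (Sf1 fixes flow; stroke at Sf1)
β0 stroke→J1  (J1 flow already set via bond 4)
β1 stroke→J1  (J1 flow already set via bond 4)
β2 stroke→J1  (J1 flow already set via bond 4)
β3 stroke→J1  (J1: bond 4 brought flow, rest push out)

#0 |J1
#1 |J1
#2 |J1
#3 |J1
#4 |Sf1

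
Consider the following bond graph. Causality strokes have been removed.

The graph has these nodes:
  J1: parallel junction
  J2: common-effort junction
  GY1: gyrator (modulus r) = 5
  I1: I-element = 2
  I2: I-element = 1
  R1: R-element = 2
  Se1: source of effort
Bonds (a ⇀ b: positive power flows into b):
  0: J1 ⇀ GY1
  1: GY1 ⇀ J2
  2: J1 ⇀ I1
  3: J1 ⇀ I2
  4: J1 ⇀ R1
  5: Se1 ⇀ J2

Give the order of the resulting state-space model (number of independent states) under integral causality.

2  (I1, I2 all integral)

β5 stroke→J2  (Se1 fixes effort; stroke away)
β1 stroke→GY1  (J2 effort already set via bond 5)
β0 stroke→GY1  (GY1 both-in/both-out from 1)
β2 stroke→I1  (I1: I, integral causality)
β3 stroke→I2  (I2 integral (f out))
β4 stroke→J1  (J1: last free bond brings effort in)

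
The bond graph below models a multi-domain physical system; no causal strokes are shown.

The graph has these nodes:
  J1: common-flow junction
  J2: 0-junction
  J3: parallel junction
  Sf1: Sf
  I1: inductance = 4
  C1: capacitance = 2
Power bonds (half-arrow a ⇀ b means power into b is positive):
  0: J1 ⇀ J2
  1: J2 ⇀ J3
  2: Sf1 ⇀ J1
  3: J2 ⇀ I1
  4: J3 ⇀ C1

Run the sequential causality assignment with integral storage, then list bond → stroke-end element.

b2 →Sf1  (Sf1: flow source, stroke at near end)
b0 →J1  (common-f at J1 fixed by 2)
b3 →I1  (I1 integral (f out))
b1 →J2  (J2: last free bond brings effort in)
b4 →J3  (only one effort-in slot at J3)

#0 stroke at J1
#1 stroke at J2
#2 stroke at Sf1
#3 stroke at I1
#4 stroke at J3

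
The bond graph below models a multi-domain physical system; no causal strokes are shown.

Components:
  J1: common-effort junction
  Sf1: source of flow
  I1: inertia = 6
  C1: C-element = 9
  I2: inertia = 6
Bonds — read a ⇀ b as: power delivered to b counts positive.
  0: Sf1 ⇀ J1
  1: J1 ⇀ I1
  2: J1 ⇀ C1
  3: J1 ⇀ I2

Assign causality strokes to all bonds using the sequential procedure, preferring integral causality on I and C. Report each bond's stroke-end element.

bond 0 |Sf1  (Sf1 (Sf) sets flow on bond)
bond 1 |I1  (I1 outputs flow p/I1)
bond 2 |J1  (C1 outputs effort q/C1)
bond 3 |I2  (0-jn J1 has e-setter on 2)

β0 stroke→Sf1
β1 stroke→I1
β2 stroke→J1
β3 stroke→I2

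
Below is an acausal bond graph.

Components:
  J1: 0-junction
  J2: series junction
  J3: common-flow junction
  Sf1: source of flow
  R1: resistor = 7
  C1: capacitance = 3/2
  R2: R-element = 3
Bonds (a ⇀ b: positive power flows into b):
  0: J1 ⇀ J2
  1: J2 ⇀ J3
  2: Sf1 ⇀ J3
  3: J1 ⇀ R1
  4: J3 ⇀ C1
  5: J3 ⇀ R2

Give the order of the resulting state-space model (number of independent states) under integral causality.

1  (C1 all integral)

b2 stroke→Sf1  (Sf1 fixes flow; stroke at Sf1)
b1 stroke→J3  (common-f at J3 fixed by 2)
b4 stroke→J3  (J3 flow already set via bond 2)
b5 stroke→J3  (J3: bond 2 brought flow, rest push out)
b0 stroke→J2  (J2: bond 1 brought flow, rest push out)
b3 stroke→J1  (closing 0-jn rule on J1)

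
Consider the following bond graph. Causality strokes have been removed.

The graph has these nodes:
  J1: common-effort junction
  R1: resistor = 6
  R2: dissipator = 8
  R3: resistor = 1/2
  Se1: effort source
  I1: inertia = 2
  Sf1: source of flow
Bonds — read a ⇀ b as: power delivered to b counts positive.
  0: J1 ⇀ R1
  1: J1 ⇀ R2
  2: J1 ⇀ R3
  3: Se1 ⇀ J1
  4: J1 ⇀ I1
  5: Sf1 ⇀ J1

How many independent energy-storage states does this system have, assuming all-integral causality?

1  (I1 all integral)

b3 |J1  (Se1 fixes effort; stroke away)
b5 |Sf1  (Sf1 (Sf) sets flow on bond)
b0 |R1  (J1 effort already set via bond 3)
b1 |R2  (J1 effort already set via bond 3)
b2 |R3  (0-jn J1 has e-setter on 3)
b4 |I1  (J1: bond 3 brought effort, rest push out)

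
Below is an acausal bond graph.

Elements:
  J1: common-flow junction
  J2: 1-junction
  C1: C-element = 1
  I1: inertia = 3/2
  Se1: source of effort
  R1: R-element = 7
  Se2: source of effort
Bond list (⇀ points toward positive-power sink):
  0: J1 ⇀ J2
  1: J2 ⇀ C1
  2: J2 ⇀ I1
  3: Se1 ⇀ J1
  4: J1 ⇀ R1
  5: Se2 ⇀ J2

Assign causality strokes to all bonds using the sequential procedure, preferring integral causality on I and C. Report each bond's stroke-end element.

b0 stroke at J2
b1 stroke at J2
b2 stroke at I1
b3 stroke at J1
b4 stroke at J1
b5 stroke at J2

β3 stroke→J1  (Se1 fixes effort; stroke away)
β5 stroke→J2  (Se2 fixes effort; stroke away)
β1 stroke→J2  (prefer integral on C1)
β2 stroke→I1  (I1 integral (f out))
β0 stroke→J2  (common-f at J2 fixed by 2)
β4 stroke→J1  (J1 flow already set via bond 0)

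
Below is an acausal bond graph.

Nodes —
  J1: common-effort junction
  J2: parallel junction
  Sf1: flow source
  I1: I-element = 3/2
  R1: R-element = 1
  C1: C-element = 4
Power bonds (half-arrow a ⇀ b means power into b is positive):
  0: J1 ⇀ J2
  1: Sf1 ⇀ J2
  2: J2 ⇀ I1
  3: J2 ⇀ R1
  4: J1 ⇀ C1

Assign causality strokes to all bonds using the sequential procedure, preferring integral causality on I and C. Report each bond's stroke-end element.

b0 |J2
b1 |Sf1
b2 |I1
b3 |R1
b4 |J1

β1 stroke→Sf1  (Sf1: flow source, stroke at near end)
β2 stroke→I1  (I1: I, integral causality)
β4 stroke→J1  (C1 integral (e out))
β0 stroke→J2  (J1: bond 4 brought effort, rest push out)
β3 stroke→R1  (J2 effort already set via bond 0)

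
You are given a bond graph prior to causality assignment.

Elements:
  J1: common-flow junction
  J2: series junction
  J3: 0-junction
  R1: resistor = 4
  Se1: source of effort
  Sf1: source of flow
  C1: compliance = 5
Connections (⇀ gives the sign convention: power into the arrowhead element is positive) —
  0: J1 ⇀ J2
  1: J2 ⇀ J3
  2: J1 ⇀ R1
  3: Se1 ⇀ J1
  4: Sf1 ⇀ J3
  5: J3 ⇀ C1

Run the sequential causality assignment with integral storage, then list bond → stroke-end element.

β0 stroke at J1
β1 stroke at J2
β2 stroke at R1
β3 stroke at J1
β4 stroke at Sf1
β5 stroke at J3

bond 3 →J1  (source Se1 imposes e)
bond 4 →Sf1  (Sf1: flow source, stroke at near end)
bond 5 →J3  (C1: C, integral causality)
bond 1 →J2  (J3: bond 5 brought effort, rest push out)
bond 0 →J1  (only one flow-in slot at J2)
bond 2 →R1  (closing 1-jn rule on J1)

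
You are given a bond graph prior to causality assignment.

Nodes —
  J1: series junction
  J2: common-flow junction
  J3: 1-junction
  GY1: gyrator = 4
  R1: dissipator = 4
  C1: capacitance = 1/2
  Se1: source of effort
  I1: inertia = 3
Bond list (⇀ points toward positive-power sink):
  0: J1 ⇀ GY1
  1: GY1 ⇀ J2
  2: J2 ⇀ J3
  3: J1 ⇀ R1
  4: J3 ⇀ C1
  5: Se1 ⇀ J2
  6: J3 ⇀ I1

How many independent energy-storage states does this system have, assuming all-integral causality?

2  (C1, I1 all integral)

bond 5 stroke→J2  (source Se1 imposes e)
bond 4 stroke→J3  (C1 outputs effort q/C1)
bond 6 stroke→I1  (I1: I, integral causality)
bond 2 stroke→J3  (J3: bond 6 brought flow, rest push out)
bond 1 stroke→J2  (1-jn J2 has f-setter on 2)
bond 0 stroke→J1  (GY1: gyrator matches bond 1)
bond 3 stroke→R1  (J1: last free bond brings flow in)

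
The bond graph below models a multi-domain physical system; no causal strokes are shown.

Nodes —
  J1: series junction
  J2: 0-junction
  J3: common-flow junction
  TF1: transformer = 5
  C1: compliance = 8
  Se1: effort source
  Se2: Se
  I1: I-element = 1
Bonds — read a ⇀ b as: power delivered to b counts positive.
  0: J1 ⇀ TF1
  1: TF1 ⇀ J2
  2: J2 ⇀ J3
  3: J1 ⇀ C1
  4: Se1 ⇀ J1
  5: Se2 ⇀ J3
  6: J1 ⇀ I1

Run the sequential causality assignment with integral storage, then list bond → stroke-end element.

b4 →J1  (Se1: effort source, stroke at far end)
b5 →J3  (Se2: effort source, stroke at far end)
b2 →J2  (J3: last free bond brings flow in)
b1 →TF1  (0-jn J2 has e-setter on 2)
b0 →J1  (through TF1, causality passes straight; one stroke at TF1)
b3 →J1  (prefer integral on C1)
b6 →I1  (J1 needs exactly one f-in)

bond 0 →J1
bond 1 →TF1
bond 2 →J2
bond 3 →J1
bond 4 →J1
bond 5 →J3
bond 6 →I1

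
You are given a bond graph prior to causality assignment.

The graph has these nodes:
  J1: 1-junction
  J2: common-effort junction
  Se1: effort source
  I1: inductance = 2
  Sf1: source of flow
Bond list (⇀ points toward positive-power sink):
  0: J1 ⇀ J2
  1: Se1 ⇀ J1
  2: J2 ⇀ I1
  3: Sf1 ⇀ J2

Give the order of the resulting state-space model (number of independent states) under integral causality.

1  (I1 all integral)

#1 |J1  (Se1 fixes effort; stroke away)
#3 |Sf1  (Sf1 fixes flow; stroke at Sf1)
#0 |J2  (closing 1-jn rule on J1)
#2 |I1  (J2: bond 0 brought effort, rest push out)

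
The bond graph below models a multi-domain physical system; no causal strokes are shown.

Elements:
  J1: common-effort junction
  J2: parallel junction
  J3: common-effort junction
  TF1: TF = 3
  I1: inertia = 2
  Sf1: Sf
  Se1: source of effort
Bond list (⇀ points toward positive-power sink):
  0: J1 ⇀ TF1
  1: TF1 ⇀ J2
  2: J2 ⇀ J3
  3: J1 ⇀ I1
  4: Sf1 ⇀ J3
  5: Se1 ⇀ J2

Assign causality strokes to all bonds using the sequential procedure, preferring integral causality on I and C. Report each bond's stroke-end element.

b0 stroke→J1
b1 stroke→TF1
b2 stroke→J3
b3 stroke→I1
b4 stroke→Sf1
b5 stroke→J2

β4 stroke→Sf1  (source Sf1 imposes f)
β5 stroke→J2  (Se1 fixes effort; stroke away)
β1 stroke→TF1  (common-e at J2 fixed by 5)
β2 stroke→J3  (J2 effort already set via bond 5)
β0 stroke→J1  (TF1 one-in-one-out from 1)
β3 stroke→I1  (J1: bond 0 brought effort, rest push out)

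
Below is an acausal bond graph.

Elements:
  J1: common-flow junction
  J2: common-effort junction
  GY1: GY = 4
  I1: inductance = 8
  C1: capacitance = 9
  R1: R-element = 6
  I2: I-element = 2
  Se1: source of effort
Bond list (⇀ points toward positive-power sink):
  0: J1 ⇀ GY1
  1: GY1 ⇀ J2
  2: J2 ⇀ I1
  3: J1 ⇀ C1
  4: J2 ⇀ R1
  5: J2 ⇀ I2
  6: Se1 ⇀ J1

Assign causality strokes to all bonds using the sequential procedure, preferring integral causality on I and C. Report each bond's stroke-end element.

b0 stroke→GY1
b1 stroke→GY1
b2 stroke→I1
b3 stroke→J1
b4 stroke→J2
b5 stroke→I2
b6 stroke→J1

β6 stroke→J1  (Se1 (Se) sets effort on bond)
β2 stroke→I1  (I1: I, integral causality)
β3 stroke→J1  (prefer integral on C1)
β0 stroke→GY1  (J1 needs exactly one f-in)
β1 stroke→GY1  (through GY1, causality inverts; strokes same side of GY1)
β5 stroke→I2  (I2: I, integral causality)
β4 stroke→J2  (J2: last free bond brings effort in)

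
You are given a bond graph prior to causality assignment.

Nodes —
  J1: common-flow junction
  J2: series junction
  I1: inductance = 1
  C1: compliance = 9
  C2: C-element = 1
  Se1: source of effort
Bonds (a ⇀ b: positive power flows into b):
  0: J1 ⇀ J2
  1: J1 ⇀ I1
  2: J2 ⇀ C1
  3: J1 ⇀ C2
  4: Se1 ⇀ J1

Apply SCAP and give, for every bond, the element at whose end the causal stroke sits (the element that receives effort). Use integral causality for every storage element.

#4 stroke at J1  (source Se1 imposes e)
#1 stroke at I1  (I1 outputs flow p/I1)
#0 stroke at J1  (common-f at J1 fixed by 1)
#3 stroke at J1  (J1 flow already set via bond 1)
#2 stroke at J2  (J2: bond 0 brought flow, rest push out)

bond 0 stroke→J1
bond 1 stroke→I1
bond 2 stroke→J2
bond 3 stroke→J1
bond 4 stroke→J1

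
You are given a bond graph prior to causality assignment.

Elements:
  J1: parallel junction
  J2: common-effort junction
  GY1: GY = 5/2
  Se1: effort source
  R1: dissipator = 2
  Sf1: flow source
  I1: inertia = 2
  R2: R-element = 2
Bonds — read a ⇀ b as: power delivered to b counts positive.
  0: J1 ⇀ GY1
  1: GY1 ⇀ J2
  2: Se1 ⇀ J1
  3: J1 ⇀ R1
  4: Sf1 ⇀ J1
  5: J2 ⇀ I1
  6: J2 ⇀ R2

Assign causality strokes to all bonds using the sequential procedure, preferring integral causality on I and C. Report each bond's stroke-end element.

bond 2 stroke at J1  (Se1 (Se) sets effort on bond)
bond 4 stroke at Sf1  (Sf1 fixes flow; stroke at Sf1)
bond 0 stroke at GY1  (common-e at J1 fixed by 2)
bond 3 stroke at R1  (J1: bond 2 brought effort, rest push out)
bond 1 stroke at GY1  (through GY1, causality inverts; strokes same side of GY1)
bond 5 stroke at I1  (I1 integral (f out))
bond 6 stroke at J2  (J2: last free bond brings effort in)

b0 |GY1
b1 |GY1
b2 |J1
b3 |R1
b4 |Sf1
b5 |I1
b6 |J2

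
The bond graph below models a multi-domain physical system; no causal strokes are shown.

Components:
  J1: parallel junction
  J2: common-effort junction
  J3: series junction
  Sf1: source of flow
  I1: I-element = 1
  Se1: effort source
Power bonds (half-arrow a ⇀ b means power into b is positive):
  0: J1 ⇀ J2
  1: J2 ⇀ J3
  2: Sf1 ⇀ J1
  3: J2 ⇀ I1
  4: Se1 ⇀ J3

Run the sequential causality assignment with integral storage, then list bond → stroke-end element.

b2 →Sf1  (Sf1 (Sf) sets flow on bond)
b4 →J3  (Se1 (Se) sets effort on bond)
b0 →J1  (J1 needs exactly one e-in)
b1 →J2  (J3: last free bond brings flow in)
b3 →I1  (0-jn J2 has e-setter on 1)

β0 →J1
β1 →J2
β2 →Sf1
β3 →I1
β4 →J3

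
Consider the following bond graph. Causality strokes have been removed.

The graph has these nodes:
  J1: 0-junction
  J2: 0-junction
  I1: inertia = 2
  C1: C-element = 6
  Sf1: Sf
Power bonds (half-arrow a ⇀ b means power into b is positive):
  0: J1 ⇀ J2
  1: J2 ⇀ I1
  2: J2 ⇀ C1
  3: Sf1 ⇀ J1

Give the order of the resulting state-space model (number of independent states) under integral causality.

b3 →Sf1  (source Sf1 imposes f)
b0 →J1  (J1 needs exactly one e-in)
b1 →I1  (I1 integral (f out))
b2 →J2  (only one effort-in slot at J2)

2  (C1, I1 all integral)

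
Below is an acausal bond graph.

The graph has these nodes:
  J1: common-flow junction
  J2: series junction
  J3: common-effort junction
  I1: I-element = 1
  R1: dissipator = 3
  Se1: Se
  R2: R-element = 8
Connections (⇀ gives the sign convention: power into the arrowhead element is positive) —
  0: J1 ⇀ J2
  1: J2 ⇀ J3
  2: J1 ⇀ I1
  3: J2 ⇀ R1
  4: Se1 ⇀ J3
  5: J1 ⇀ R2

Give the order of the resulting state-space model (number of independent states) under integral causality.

1  (I1 all integral)

b4 stroke→J3  (Se1 (Se) sets effort on bond)
b1 stroke→J2  (J3: bond 4 brought effort, rest push out)
b2 stroke→I1  (I1 integral (f out))
b0 stroke→J1  (J1: bond 2 brought flow, rest push out)
b5 stroke→J1  (common-f at J1 fixed by 2)
b3 stroke→J2  (1-jn J2 has f-setter on 0)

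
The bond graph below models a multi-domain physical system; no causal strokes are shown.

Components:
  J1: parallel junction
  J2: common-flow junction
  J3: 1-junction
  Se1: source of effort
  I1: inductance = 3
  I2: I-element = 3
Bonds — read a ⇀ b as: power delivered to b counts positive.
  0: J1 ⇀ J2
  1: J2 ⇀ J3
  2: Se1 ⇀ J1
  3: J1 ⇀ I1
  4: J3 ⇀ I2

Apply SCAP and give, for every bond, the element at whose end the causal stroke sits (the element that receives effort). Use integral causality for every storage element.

β2 stroke→J1  (Se1 (Se) sets effort on bond)
β0 stroke→J2  (common-e at J1 fixed by 2)
β3 stroke→I1  (0-jn J1 has e-setter on 2)
β1 stroke→J3  (closing 1-jn rule on J2)
β4 stroke→I2  (J3 needs exactly one f-in)

b0 stroke at J2
b1 stroke at J3
b2 stroke at J1
b3 stroke at I1
b4 stroke at I2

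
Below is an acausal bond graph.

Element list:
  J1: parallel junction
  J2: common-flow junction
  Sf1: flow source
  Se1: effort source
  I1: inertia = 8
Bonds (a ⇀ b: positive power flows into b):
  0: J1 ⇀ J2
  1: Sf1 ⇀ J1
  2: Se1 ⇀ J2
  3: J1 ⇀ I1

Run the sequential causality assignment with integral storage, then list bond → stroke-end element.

bond 0 →J1
bond 1 →Sf1
bond 2 →J2
bond 3 →I1

#1 stroke→Sf1  (Sf1 fixes flow; stroke at Sf1)
#2 stroke→J2  (source Se1 imposes e)
#0 stroke→J1  (J2 needs exactly one f-in)
#3 stroke→I1  (0-jn J1 has e-setter on 0)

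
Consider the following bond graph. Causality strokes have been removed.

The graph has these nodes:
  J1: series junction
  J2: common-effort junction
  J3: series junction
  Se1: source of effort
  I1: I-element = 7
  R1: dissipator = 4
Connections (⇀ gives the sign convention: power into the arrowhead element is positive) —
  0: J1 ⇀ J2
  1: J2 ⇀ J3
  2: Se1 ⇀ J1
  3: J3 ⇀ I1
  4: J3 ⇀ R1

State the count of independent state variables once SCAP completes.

1  (I1 all integral)

bond 2 stroke→J1  (Se1 fixes effort; stroke away)
bond 0 stroke→J2  (only one flow-in slot at J1)
bond 1 stroke→J3  (common-e at J2 fixed by 0)
bond 3 stroke→I1  (I1 integral (f out))
bond 4 stroke→J3  (1-jn J3 has f-setter on 3)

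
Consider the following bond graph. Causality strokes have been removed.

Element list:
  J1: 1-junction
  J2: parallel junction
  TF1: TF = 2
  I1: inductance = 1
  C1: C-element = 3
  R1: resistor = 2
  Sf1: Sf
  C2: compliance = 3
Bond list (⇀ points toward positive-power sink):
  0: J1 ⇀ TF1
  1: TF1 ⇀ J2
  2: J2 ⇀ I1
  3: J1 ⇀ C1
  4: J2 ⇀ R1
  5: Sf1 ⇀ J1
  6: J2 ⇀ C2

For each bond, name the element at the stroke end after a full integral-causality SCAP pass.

#5 stroke→Sf1  (source Sf1 imposes f)
#0 stroke→J1  (common-f at J1 fixed by 5)
#3 stroke→J1  (common-f at J1 fixed by 5)
#1 stroke→TF1  (TF TF1: opposite of bond 0)
#2 stroke→I1  (I1: I, integral causality)
#6 stroke→J2  (C2: C, integral causality)
#4 stroke→R1  (common-e at J2 fixed by 6)

b0 →J1
b1 →TF1
b2 →I1
b3 →J1
b4 →R1
b5 →Sf1
b6 →J2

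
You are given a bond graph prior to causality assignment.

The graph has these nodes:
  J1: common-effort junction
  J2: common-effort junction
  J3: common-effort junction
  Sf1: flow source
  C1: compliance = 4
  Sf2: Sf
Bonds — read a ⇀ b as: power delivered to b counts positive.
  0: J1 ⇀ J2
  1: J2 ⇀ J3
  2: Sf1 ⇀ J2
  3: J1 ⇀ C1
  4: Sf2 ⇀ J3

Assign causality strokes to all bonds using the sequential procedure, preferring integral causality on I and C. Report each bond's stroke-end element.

b0 stroke→J2
b1 stroke→J3
b2 stroke→Sf1
b3 stroke→J1
b4 stroke→Sf2

#2 stroke→Sf1  (Sf1: flow source, stroke at near end)
#4 stroke→Sf2  (source Sf2 imposes f)
#1 stroke→J3  (only one effort-in slot at J3)
#0 stroke→J2  (only one effort-in slot at J2)
#3 stroke→J1  (only one effort-in slot at J1)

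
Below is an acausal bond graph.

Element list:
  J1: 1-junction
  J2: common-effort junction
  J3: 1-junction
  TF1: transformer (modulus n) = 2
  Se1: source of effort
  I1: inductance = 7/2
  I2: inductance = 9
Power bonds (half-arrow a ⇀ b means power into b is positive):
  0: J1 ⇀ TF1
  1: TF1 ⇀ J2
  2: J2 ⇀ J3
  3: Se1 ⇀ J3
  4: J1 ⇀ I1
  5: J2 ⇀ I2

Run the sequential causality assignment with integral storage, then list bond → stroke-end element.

β3 stroke at J3  (Se1 (Se) sets effort on bond)
β2 stroke at J2  (J3: last free bond brings flow in)
β1 stroke at TF1  (J2 effort already set via bond 2)
β5 stroke at I2  (0-jn J2 has e-setter on 2)
β0 stroke at J1  (TF1 one-in-one-out from 1)
β4 stroke at I1  (J1: last free bond brings flow in)

β0 |J1
β1 |TF1
β2 |J2
β3 |J3
β4 |I1
β5 |I2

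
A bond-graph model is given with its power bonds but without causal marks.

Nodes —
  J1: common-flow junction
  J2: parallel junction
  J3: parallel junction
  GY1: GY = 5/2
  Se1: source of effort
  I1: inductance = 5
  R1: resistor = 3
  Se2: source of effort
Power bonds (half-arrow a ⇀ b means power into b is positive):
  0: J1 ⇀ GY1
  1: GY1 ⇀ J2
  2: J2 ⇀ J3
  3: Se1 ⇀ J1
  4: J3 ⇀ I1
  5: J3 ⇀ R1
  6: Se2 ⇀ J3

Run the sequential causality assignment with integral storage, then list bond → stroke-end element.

β3 stroke at J1  (Se1 fixes effort; stroke away)
β6 stroke at J3  (Se2 fixes effort; stroke away)
β0 stroke at GY1  (J1: last free bond brings flow in)
β2 stroke at J2  (common-e at J3 fixed by 6)
β4 stroke at I1  (0-jn J3 has e-setter on 6)
β5 stroke at R1  (0-jn J3 has e-setter on 6)
β1 stroke at GY1  (GY1: gyrator matches bond 0)

b0 stroke→GY1
b1 stroke→GY1
b2 stroke→J2
b3 stroke→J1
b4 stroke→I1
b5 stroke→R1
b6 stroke→J3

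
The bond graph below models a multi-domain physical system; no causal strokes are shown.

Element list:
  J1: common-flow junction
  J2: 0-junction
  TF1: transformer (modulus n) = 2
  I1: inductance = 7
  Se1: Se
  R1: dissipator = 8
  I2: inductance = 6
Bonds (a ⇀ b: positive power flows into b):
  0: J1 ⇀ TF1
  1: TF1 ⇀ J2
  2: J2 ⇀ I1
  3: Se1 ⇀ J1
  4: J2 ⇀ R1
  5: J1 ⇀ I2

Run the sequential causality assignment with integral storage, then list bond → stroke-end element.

β3 |J1  (Se1 fixes effort; stroke away)
β2 |I1  (I1: I, integral causality)
β5 |I2  (I2 integral (f out))
β0 |J1  (J1: bond 5 brought flow, rest push out)
β1 |TF1  (TF TF1: opposite of bond 0)
β4 |J2  (closing 0-jn rule on J2)

β0 →J1
β1 →TF1
β2 →I1
β3 →J1
β4 →J2
β5 →I2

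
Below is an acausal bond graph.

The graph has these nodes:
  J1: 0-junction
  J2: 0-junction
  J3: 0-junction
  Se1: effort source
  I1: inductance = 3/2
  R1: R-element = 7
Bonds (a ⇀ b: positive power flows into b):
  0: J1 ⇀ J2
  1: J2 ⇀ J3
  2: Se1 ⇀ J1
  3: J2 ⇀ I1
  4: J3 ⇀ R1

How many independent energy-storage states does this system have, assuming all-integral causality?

1  (I1 all integral)

#2 →J1  (source Se1 imposes e)
#0 →J2  (J1 effort already set via bond 2)
#1 →J3  (J2: bond 0 brought effort, rest push out)
#3 →I1  (J2 effort already set via bond 0)
#4 →R1  (common-e at J3 fixed by 1)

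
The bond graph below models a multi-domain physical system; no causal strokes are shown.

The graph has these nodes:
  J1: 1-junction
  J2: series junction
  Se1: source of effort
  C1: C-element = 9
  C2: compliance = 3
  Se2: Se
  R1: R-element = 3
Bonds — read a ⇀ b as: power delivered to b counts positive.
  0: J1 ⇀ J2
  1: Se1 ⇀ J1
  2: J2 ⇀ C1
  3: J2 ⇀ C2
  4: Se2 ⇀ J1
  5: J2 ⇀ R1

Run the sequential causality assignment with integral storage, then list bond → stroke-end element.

#1 |J1  (Se1 fixes effort; stroke away)
#4 |J1  (Se2: effort source, stroke at far end)
#0 |J2  (J1: last free bond brings flow in)
#2 |J2  (C1 integral (e out))
#3 |J2  (prefer integral on C2)
#5 |R1  (closing 1-jn rule on J2)

bond 0 →J2
bond 1 →J1
bond 2 →J2
bond 3 →J2
bond 4 →J1
bond 5 →R1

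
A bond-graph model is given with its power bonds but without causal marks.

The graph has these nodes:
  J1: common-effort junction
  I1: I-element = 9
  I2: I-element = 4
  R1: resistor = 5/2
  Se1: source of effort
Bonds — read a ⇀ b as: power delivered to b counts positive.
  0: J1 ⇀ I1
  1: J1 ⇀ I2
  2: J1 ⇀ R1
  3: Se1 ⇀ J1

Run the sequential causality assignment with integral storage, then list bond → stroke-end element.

#3 stroke at J1  (source Se1 imposes e)
#0 stroke at I1  (J1: bond 3 brought effort, rest push out)
#1 stroke at I2  (J1 effort already set via bond 3)
#2 stroke at R1  (0-jn J1 has e-setter on 3)

bond 0 stroke at I1
bond 1 stroke at I2
bond 2 stroke at R1
bond 3 stroke at J1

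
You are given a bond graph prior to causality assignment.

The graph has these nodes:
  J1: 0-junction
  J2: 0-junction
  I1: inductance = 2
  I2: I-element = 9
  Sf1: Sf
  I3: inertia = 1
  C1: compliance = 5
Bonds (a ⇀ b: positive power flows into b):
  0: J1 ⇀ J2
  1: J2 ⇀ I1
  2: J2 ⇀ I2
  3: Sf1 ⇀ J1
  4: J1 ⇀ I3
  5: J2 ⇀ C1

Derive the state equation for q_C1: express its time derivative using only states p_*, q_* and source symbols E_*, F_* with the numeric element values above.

dq_C1/dt = F_Sf1 - p_I1/2 - p_I2/9 - p_I3

b3 stroke at Sf1  (Sf1: flow source, stroke at near end)
b1 stroke at I1  (I1 integral (f out))
b2 stroke at I2  (I2 integral (f out))
b4 stroke at I3  (prefer integral on I3)
b0 stroke at J1  (closing 0-jn rule on J1)
b5 stroke at J2  (only one effort-in slot at J2)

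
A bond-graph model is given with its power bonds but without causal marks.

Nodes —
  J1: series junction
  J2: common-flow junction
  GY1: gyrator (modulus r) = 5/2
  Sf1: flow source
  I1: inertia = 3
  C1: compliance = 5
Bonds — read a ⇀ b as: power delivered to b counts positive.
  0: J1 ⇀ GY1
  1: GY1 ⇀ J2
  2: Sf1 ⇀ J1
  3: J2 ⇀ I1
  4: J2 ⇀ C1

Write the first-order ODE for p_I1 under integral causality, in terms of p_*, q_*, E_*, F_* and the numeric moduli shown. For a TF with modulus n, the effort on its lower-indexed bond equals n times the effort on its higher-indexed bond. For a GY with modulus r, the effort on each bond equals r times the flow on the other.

b2 stroke at Sf1  (Sf1: flow source, stroke at near end)
b0 stroke at J1  (J1 flow already set via bond 2)
b1 stroke at J2  (through GY1, causality inverts; strokes same side of GY1)
b3 stroke at I1  (I1: I, integral causality)
b4 stroke at J2  (J2 flow already set via bond 3)

dp_I1/dt = 5*F_Sf1/2 - q_C1/5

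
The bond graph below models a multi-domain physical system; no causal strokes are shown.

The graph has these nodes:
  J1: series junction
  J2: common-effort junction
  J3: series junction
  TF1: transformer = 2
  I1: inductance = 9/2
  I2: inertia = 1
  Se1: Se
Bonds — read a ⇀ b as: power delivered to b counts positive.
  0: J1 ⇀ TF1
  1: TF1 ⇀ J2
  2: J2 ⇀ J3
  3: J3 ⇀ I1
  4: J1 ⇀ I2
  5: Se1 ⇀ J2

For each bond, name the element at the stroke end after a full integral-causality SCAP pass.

bond 5 stroke at J2  (Se1: effort source, stroke at far end)
bond 1 stroke at TF1  (J2 effort already set via bond 5)
bond 2 stroke at J3  (J2: bond 5 brought effort, rest push out)
bond 3 stroke at I1  (closing 1-jn rule on J3)
bond 0 stroke at J1  (through TF1, causality passes straight; one stroke at TF1)
bond 4 stroke at I2  (J1 needs exactly one f-in)

β0 stroke at J1
β1 stroke at TF1
β2 stroke at J3
β3 stroke at I1
β4 stroke at I2
β5 stroke at J2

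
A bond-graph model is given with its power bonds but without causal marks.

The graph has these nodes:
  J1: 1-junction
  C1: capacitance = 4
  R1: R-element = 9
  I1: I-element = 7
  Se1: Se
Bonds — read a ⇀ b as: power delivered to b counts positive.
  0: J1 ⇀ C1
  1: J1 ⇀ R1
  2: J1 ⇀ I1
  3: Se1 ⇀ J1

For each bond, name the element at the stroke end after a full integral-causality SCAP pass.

β0 stroke at J1
β1 stroke at J1
β2 stroke at I1
β3 stroke at J1

bond 3 |J1  (Se1 (Se) sets effort on bond)
bond 0 |J1  (C1 outputs effort q/C1)
bond 2 |I1  (I1 integral (f out))
bond 1 |J1  (J1 flow already set via bond 2)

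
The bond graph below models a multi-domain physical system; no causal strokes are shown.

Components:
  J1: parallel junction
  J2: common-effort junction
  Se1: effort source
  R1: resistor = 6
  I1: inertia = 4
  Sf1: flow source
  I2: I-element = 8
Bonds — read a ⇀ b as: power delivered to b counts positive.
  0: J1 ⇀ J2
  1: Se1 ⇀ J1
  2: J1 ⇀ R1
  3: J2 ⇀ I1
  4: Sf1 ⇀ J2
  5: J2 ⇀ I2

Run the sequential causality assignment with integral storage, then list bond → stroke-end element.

bond 0 stroke→J2
bond 1 stroke→J1
bond 2 stroke→R1
bond 3 stroke→I1
bond 4 stroke→Sf1
bond 5 stroke→I2

#1 |J1  (source Se1 imposes e)
#4 |Sf1  (Sf1 fixes flow; stroke at Sf1)
#0 |J2  (J1 effort already set via bond 1)
#2 |R1  (common-e at J1 fixed by 1)
#3 |I1  (J2: bond 0 brought effort, rest push out)
#5 |I2  (common-e at J2 fixed by 0)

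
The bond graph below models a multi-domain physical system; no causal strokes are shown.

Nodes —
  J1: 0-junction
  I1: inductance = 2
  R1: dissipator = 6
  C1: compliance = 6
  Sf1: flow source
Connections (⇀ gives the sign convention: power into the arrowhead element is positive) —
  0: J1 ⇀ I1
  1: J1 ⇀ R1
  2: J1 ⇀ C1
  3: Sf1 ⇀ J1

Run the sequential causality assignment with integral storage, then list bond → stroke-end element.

b3 stroke at Sf1  (Sf1: flow source, stroke at near end)
b0 stroke at I1  (I1: I, integral causality)
b2 stroke at J1  (C1 integral (e out))
b1 stroke at R1  (0-jn J1 has e-setter on 2)

bond 0 stroke at I1
bond 1 stroke at R1
bond 2 stroke at J1
bond 3 stroke at Sf1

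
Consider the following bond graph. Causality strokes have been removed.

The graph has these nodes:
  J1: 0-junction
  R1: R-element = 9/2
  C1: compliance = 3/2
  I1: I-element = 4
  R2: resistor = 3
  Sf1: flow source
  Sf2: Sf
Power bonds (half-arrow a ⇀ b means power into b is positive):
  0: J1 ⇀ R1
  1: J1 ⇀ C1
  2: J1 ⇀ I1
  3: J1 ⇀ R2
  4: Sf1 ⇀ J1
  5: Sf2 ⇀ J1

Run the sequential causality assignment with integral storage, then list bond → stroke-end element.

bond 4 |Sf1  (Sf1 (Sf) sets flow on bond)
bond 5 |Sf2  (Sf2: flow source, stroke at near end)
bond 1 |J1  (C1 integral (e out))
bond 0 |R1  (J1: bond 1 brought effort, rest push out)
bond 2 |I1  (0-jn J1 has e-setter on 1)
bond 3 |R2  (J1 effort already set via bond 1)

β0 stroke at R1
β1 stroke at J1
β2 stroke at I1
β3 stroke at R2
β4 stroke at Sf1
β5 stroke at Sf2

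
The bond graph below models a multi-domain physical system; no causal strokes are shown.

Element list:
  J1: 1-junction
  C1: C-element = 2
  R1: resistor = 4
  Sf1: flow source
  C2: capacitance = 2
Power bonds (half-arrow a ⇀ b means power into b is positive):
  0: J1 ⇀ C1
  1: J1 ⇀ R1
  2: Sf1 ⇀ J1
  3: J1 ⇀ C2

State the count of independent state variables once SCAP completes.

2  (C1, C2 all integral)

bond 2 stroke→Sf1  (Sf1: flow source, stroke at near end)
bond 0 stroke→J1  (1-jn J1 has f-setter on 2)
bond 1 stroke→J1  (J1: bond 2 brought flow, rest push out)
bond 3 stroke→J1  (common-f at J1 fixed by 2)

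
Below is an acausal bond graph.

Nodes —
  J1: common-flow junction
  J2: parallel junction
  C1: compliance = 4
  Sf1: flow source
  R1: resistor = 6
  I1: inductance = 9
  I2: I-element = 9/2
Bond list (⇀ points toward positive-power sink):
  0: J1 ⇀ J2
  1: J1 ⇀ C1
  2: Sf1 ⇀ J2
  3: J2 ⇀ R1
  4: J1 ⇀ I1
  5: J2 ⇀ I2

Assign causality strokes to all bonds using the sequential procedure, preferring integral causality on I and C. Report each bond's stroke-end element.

#0 stroke→J1
#1 stroke→J1
#2 stroke→Sf1
#3 stroke→J2
#4 stroke→I1
#5 stroke→I2

β2 →Sf1  (Sf1 fixes flow; stroke at Sf1)
β1 →J1  (prefer integral on C1)
β4 →I1  (I1: I, integral causality)
β0 →J1  (J1: bond 4 brought flow, rest push out)
β5 →I2  (I2: I, integral causality)
β3 →J2  (J2 needs exactly one e-in)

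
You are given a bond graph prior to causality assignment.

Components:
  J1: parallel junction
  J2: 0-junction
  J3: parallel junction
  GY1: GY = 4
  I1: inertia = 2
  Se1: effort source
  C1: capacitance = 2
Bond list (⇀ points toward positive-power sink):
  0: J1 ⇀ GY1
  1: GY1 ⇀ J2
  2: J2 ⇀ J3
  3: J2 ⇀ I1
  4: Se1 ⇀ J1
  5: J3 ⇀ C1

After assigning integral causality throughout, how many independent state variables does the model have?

2  (C1, I1 all integral)

bond 4 |J1  (source Se1 imposes e)
bond 0 |GY1  (J1: bond 4 brought effort, rest push out)
bond 1 |GY1  (through GY1, causality inverts; strokes same side of GY1)
bond 3 |I1  (prefer integral on I1)
bond 2 |J2  (J2 needs exactly one e-in)
bond 5 |J3  (only one effort-in slot at J3)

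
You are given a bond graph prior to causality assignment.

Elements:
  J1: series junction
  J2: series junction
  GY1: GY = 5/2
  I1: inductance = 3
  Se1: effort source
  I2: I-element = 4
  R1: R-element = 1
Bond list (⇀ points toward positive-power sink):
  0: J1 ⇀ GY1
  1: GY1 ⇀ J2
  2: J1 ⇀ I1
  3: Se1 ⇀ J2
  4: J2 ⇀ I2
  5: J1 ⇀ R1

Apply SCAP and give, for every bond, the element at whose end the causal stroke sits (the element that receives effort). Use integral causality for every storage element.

bond 0 →J1
bond 1 →J2
bond 2 →I1
bond 3 →J2
bond 4 →I2
bond 5 →J1

bond 3 stroke at J2  (Se1: effort source, stroke at far end)
bond 2 stroke at I1  (prefer integral on I1)
bond 0 stroke at J1  (J1 flow already set via bond 2)
bond 5 stroke at J1  (J1: bond 2 brought flow, rest push out)
bond 1 stroke at J2  (GY1: gyrator matches bond 0)
bond 4 stroke at I2  (closing 1-jn rule on J2)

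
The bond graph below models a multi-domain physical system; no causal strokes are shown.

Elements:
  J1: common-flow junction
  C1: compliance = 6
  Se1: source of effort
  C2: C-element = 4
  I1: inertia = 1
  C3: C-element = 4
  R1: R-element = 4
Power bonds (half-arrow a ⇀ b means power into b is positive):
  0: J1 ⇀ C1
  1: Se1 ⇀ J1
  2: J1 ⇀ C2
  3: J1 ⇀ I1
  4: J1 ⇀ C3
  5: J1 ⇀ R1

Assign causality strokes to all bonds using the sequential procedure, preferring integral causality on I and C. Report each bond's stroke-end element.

β1 stroke→J1  (Se1: effort source, stroke at far end)
β0 stroke→J1  (C1 integral (e out))
β2 stroke→J1  (C2 integral (e out))
β3 stroke→I1  (I1 outputs flow p/I1)
β4 stroke→J1  (J1 flow already set via bond 3)
β5 stroke→J1  (common-f at J1 fixed by 3)

#0 stroke→J1
#1 stroke→J1
#2 stroke→J1
#3 stroke→I1
#4 stroke→J1
#5 stroke→J1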